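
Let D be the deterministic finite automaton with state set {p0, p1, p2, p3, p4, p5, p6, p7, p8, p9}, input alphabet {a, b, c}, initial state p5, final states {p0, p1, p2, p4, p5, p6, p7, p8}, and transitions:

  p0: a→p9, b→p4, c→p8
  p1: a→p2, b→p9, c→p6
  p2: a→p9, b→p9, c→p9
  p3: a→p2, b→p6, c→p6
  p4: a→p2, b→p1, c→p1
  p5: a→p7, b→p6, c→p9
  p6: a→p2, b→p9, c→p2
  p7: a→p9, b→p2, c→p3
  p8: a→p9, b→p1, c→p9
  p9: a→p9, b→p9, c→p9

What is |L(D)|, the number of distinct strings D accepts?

The useful subgraph on states {p2, p3, p5, p6, p7} is acyclic, so L(D) is finite; the longest accepting path visits 5 useful states, giving maximum string length 4.
Counting accepting paths from p5 by length: 1 of length 0, 2 of length 1, 3 of length 2, 3 of length 3, 4 of length 4. Total 13.

13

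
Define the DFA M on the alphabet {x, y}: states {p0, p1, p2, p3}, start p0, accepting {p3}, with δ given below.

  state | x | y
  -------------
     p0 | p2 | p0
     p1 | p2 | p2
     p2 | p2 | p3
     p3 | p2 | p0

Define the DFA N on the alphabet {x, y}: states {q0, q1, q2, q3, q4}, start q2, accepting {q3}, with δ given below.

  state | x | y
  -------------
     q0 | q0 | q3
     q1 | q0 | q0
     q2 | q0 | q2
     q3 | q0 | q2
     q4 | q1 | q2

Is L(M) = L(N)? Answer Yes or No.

Yes

Exploring the product automaton M × N from the start pair (p0, q2), following both machines on each input symbol, reaches 3 state pairs: (p0, q2), (p2, q0), (p3, q3).
M accepts in {p3} and N accepts in {q3}. In every reachable pair the two components are either both accepting — (p3, q3) — or both non-accepting, so no string is accepted by exactly one of the machines: L(M) \ L(N) and L(N) \ L(M) are both empty.
Hence every string is accepted by M iff it is accepted by N, and the two languages coincide.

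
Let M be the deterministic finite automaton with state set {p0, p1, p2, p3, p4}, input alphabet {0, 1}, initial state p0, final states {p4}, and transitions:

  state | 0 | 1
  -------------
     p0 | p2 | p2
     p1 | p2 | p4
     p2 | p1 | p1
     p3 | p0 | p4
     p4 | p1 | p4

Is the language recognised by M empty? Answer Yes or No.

The string 001 is accepted: the run p0 → p2 → p1 → p4 ends in the accepting state p4.
Since at least one string is accepted, L(M) is not empty.

No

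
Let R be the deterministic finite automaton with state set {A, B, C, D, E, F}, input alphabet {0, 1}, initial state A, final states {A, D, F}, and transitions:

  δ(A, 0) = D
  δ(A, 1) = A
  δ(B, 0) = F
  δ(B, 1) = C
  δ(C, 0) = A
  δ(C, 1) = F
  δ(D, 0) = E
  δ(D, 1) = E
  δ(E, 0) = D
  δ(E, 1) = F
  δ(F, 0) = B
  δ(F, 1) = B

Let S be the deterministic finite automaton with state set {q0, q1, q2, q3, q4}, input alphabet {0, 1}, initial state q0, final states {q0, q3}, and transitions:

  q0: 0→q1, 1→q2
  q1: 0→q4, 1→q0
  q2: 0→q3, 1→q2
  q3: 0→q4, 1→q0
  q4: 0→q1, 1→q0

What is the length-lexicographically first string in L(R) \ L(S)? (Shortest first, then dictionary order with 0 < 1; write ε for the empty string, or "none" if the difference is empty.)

The string 0 is accepted by R but not by S.
No shorter string lies in the difference, and 0 is the lexicographically first length-1 string in L(R) \ L(S).

0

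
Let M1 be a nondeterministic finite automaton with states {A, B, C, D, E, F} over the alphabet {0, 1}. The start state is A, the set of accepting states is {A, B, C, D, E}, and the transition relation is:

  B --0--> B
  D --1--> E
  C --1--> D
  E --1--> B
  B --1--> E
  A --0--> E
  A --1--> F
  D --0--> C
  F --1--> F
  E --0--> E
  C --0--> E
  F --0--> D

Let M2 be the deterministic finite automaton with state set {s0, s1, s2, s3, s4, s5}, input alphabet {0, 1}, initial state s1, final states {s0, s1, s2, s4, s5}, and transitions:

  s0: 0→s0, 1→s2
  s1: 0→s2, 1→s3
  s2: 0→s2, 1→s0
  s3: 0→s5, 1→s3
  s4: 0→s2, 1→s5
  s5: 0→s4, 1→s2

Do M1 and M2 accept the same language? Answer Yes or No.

Yes

Exploring the product automaton M1 × M2 from the start pair (A, s1), following both machines on each input symbol, reaches 6 state pairs: (A, s1), (E, s2), (F, s3), (B, s0), (D, s5), (C, s4).
M1 accepts in {A, B, C, D, E} and M2 accepts in {s0, s1, s2, s4, s5}. In every reachable pair the two components are either both accepting — (A, s1), (E, s2), (B, s0), (D, s5), (C, s4) — or both non-accepting, so no string is accepted by exactly one of the machines: L(M1) \ L(M2) and L(M2) \ L(M1) are both empty.
Hence every string is accepted by M1 iff it is accepted by M2, and the two languages coincide.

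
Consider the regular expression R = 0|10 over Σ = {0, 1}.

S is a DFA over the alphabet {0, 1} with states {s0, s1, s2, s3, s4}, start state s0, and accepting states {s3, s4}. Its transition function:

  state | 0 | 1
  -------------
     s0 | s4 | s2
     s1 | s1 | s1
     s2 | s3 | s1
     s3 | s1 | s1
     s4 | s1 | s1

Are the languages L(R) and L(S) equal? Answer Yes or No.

Converting the expression R to a DFA (subset construction, then merging equivalent states) gives the minimal DFA with states {r0, r1, r2, r3}, start state r0, accepting states {r1} and transitions r0: 0→r1, 1→r2; r1: 0→r3, 1→r3; r2: 0→r1, 1→r3; r3: 0→r3, 1→r3.
Exploring the product automaton R × S from the start pair (r0, s0), following both machines on each input symbol, reaches 5 state pairs: (r0, s0), (r1, s4), (r2, s2), (r3, s1), (r1, s3).
R accepts in {r1} and S accepts in {s3, s4}. In every reachable pair the two components are either both accepting — (r1, s4), (r1, s3) — or both non-accepting, so no string is accepted by exactly one of the machines: L(R) \ L(S) and L(S) \ L(R) are both empty.
Hence every string is accepted by R iff it is accepted by S, and the two languages coincide.

Yes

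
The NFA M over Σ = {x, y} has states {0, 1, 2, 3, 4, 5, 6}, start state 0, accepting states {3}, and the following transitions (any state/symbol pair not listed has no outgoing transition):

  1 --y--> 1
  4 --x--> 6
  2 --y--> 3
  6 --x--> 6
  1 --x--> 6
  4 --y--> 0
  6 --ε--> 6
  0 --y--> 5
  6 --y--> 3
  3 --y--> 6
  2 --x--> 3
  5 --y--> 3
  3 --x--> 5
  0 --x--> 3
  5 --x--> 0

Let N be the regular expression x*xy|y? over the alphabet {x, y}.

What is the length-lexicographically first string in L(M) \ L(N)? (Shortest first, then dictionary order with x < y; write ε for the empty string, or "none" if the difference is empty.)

x

The string x is accepted by M but not by N.
No shorter string lies in the difference, and x is the lexicographically first length-1 string in L(M) \ L(N).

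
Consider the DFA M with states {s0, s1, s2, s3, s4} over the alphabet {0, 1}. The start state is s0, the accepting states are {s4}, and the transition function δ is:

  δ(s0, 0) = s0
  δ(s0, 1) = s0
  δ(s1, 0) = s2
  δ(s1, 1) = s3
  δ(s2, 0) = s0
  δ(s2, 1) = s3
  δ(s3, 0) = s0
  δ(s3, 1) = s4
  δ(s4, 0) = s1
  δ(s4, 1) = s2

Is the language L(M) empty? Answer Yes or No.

The states reachable from the start state are {s0}.
None of the accepting states {s4} is reachable, so no string is accepted and L(M) = ∅.

Yes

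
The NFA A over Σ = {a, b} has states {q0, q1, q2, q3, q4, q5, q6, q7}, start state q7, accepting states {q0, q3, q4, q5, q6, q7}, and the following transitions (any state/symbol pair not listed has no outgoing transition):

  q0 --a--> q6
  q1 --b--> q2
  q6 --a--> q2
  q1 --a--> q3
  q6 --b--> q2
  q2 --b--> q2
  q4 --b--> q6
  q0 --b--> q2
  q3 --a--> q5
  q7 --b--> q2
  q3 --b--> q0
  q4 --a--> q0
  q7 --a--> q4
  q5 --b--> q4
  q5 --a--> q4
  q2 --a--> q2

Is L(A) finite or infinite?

The useful states (reachable from q7 and able to reach an accepting state) are {q0, q4, q6, q7}.
Restricted to these states the transition graph has no cycle, so every accepting path has bounded length and L is finite.

finite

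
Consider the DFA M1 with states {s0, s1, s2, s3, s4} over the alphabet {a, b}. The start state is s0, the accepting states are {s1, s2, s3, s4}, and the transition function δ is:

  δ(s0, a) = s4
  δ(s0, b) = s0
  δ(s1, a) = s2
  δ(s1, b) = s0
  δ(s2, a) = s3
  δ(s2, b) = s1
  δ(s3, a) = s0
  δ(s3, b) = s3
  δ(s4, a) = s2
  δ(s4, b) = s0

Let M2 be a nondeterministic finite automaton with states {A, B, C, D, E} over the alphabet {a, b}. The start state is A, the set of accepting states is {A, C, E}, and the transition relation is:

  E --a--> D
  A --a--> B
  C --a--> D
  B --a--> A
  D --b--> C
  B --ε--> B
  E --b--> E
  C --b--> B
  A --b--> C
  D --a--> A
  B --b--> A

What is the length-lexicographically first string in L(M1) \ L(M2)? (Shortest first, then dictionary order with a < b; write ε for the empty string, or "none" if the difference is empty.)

The string a is accepted by M1 but not by M2.
No shorter string lies in the difference, and a is the lexicographically first length-1 string in L(M1) \ L(M2).

a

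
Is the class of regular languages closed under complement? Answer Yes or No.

Yes

Take a complete DFA for L and swap accepting and non-accepting states; the resulting DFA accepts exactly Σ* \ L.
So the regular languages are closed under complement.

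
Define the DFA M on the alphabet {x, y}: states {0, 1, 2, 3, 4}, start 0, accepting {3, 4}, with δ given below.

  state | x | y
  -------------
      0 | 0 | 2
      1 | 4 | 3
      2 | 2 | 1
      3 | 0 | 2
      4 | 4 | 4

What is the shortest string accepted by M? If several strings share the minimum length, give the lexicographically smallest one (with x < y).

yyx

A breadth-first search from 0 reaches an accepting state first via the path 0 → 2 → 1 → 4 on input yyx.
No string of length < 3 is accepted (BFS exhausts all shorter strings without reaching an accepting state), and yyx is the lexicographically least accepting string of length 3.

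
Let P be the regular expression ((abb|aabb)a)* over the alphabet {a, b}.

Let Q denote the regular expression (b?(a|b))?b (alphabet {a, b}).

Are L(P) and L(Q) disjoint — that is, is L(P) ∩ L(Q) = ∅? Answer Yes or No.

Converting the expression P to a DFA (subset construction, then merging equivalent states) gives the minimal DFA with states {p0, p1, p2, p3, p4, p5}, start state p0, accepting states {p0} and transitions p0: a→p1, b→p2; p1: a→p3, b→p4; p2: a→p2, b→p2; p3: a→p2, b→p4; p4: a→p2, b→p5; p5: a→p0, b→p2.
Converting the expression Q to a DFA (subset construction, then merging equivalent states) gives the minimal DFA with states {q0, q1, q2, q3, q4, q5}, start state q0, accepting states {q2, q4, q5} and transitions q0: a→q1, b→q2; q1: a→q3, b→q4; q2: a→q1, b→q5; q3: a→q3, b→q3; q4: a→q3, b→q3; q5: a→q3, b→q4.
Exploring the product automaton P × Q from the start pair (p0, q0), following both machines on each input symbol, reaches 13 state pairs: (p0, q0), (p1, q1), (p2, q2), (p3, q3), (p4, q4), (p2, q1), (p2, q5), (p2, q3), (p4, q3), (p5, q3), (p2, q4), (p0, q3), (p1, q3).
P accepts in {p0} and Q accepts in {q2, q4, q5}; no reachable pair has both components accepting, so no string drives both machines to acceptance simultaneously and L(P) ∩ L(Q) = ∅.
So no string is accepted by both, and the intersection is empty.

Yes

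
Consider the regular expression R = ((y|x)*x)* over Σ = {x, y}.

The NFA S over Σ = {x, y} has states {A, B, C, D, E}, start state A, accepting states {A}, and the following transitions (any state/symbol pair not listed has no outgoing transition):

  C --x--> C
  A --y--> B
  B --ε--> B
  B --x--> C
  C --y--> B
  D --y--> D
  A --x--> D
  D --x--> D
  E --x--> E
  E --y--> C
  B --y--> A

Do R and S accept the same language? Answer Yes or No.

The string x is accepted by R but rejected by S.
So L(R) ≠ L(S).

No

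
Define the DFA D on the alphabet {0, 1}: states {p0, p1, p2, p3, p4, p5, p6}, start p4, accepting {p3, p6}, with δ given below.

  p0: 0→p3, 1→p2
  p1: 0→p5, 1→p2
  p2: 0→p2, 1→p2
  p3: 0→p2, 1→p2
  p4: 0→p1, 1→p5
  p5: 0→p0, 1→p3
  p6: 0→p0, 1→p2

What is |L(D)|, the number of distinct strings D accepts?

The useful subgraph on states {p0, p1, p3, p4, p5} is acyclic, so L(D) is finite; the longest accepting path visits 5 useful states, giving maximum string length 4.
Counting accepting paths from p4 by length: 1 of length 2, 2 of length 3, 1 of length 4. Total 4.

4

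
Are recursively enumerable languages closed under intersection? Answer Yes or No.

Yes

Run the recogniser for L₁; if it accepts, run the recogniser for L₂ and accept if that accepts too. If either runs forever the input is never accepted, which is all a recogniser needs.
So the recursively enumerable languages are closed under intersection.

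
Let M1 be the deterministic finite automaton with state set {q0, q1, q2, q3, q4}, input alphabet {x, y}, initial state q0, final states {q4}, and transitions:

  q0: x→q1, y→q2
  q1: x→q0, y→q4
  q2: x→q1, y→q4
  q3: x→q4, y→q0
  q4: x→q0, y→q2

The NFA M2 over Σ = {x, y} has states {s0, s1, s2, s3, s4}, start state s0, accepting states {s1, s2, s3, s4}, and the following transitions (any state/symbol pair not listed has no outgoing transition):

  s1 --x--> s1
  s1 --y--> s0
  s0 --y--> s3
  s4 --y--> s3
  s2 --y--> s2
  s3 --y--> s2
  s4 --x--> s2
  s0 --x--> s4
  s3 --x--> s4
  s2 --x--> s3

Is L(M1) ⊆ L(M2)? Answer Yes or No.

Exploring the product automaton M1 × M2 from the start pair (q0, s0), following both machines on each input symbol, reaches 11 state pairs: (q0, s0), (q1, s4), (q2, s3), (q0, s2), (q4, s3), (q4, s2), (q1, s3), (q2, s2), (q0, s4), (q0, s3), (q1, s2).
M1 accepts in {q4} and M2 accepts in {s1, s2, s3, s4}. The reachable pairs whose M1-component is accepting are (q4, s3), (q4, s2); in each of them the M2-component is accepting too, so the product for L(M1) \ L(M2) (M1-component accepting, M2-component rejecting) has no reachable accepting pair and the difference is empty.
Hence every string in L(M1) is also in L(M2).

Yes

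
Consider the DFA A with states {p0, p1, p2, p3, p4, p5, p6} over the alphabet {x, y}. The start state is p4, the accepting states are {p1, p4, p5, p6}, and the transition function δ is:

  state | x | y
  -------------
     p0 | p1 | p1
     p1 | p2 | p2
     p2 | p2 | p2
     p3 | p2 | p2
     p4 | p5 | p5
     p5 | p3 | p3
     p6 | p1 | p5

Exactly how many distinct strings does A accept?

The useful subgraph on states {p4, p5} is acyclic, so L(A) is finite; the longest accepting path visits 2 useful states, giving maximum string length 1.
Counting accepting paths from p4 by length: 1 of length 0, 2 of length 1. Total 3.

3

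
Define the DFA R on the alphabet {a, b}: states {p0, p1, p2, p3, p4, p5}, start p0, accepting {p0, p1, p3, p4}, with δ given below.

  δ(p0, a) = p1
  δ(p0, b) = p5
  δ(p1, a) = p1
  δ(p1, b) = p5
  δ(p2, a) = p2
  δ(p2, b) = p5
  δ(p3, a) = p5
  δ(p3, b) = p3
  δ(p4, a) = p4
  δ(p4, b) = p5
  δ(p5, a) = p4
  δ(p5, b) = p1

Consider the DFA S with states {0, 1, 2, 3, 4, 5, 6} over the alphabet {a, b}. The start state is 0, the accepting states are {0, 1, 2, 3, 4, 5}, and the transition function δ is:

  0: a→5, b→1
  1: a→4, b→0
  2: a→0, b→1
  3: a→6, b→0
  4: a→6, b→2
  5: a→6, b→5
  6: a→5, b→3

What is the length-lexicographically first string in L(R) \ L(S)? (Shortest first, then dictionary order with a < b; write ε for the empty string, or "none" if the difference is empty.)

aa

The string aa is accepted by R but not by S.
No shorter string lies in the difference, and aa is the lexicographically first length-2 string in L(R) \ L(S).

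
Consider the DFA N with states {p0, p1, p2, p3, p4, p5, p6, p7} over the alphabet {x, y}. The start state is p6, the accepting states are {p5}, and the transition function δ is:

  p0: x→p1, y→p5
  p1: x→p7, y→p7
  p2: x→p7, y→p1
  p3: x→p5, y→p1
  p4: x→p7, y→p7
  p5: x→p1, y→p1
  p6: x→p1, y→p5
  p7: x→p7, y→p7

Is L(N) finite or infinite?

finite

The useful states (reachable from p6 and able to reach an accepting state) are {p5, p6}.
Restricted to these states the transition graph has no cycle, so every accepting path has bounded length and L is finite.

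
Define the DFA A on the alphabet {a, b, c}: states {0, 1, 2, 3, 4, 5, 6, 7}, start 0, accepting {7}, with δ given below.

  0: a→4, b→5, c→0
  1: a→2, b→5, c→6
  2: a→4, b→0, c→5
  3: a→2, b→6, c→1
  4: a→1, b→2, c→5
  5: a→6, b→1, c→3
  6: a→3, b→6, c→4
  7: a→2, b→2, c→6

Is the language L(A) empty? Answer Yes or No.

The states reachable from the start state are {0, 1, 2, 3, 4, 5, 6}.
None of the accepting states {7} is reachable, so no string is accepted and L(A) = ∅.

Yes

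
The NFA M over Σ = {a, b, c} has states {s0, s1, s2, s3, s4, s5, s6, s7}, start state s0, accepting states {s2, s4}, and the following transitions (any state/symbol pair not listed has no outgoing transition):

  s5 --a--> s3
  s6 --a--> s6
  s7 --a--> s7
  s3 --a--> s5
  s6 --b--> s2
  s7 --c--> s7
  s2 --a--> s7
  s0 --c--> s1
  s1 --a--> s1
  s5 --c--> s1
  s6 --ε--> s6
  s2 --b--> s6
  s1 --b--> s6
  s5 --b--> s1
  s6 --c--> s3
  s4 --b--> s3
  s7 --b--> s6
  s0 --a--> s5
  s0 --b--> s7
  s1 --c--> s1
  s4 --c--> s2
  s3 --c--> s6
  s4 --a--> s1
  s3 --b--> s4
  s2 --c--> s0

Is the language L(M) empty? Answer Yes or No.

No

The string aab is accepted: the run s0 → s5 → s3 → s4 ends in the accepting state s4.
Since at least one string is accepted, L(M) is not empty.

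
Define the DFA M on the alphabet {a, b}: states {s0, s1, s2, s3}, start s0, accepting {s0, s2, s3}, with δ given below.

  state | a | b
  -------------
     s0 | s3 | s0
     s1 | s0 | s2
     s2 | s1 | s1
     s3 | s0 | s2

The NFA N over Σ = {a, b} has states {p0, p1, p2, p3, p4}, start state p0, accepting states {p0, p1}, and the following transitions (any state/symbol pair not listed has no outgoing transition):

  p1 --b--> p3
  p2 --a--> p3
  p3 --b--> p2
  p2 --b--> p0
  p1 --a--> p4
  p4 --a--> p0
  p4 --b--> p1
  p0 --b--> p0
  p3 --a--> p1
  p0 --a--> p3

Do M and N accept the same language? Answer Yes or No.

The string a is accepted by M but rejected by N.
So L(M) ≠ L(N).

No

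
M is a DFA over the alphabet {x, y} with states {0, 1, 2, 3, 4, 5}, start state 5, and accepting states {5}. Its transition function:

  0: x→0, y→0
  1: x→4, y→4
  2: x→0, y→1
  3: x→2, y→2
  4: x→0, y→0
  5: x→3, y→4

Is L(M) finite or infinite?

The useful states (reachable from 5 and able to reach an accepting state) are {5}.
Restricted to these states the transition graph has no cycle, so every accepting path has bounded length and L is finite.

finite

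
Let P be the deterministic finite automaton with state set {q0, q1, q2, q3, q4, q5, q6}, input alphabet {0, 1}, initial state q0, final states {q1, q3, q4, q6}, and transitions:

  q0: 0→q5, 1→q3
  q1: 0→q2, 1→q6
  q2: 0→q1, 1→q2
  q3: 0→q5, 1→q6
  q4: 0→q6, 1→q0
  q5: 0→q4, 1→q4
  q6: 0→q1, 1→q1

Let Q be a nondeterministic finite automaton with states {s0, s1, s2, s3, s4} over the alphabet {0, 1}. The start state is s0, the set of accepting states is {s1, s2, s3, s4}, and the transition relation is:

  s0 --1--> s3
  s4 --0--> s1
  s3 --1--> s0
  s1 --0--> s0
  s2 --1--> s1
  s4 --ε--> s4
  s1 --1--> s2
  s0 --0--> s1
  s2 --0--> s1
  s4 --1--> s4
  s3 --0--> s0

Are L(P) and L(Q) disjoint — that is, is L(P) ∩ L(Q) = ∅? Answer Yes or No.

The string 1 is accepted by both P and Q.
Hence L(P) ∩ L(Q) ≠ ∅.

No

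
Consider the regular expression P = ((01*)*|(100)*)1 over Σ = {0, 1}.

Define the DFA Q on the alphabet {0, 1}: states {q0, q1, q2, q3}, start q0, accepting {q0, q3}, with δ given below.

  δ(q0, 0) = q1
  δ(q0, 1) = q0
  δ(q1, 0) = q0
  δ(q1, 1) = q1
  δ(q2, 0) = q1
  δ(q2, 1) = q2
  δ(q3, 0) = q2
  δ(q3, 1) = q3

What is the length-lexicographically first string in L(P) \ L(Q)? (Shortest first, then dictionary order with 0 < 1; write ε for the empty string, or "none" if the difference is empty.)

The string 01 is accepted by P but not by Q.
No shorter string lies in the difference, and 01 is the lexicographically first length-2 string in L(P) \ L(Q).

01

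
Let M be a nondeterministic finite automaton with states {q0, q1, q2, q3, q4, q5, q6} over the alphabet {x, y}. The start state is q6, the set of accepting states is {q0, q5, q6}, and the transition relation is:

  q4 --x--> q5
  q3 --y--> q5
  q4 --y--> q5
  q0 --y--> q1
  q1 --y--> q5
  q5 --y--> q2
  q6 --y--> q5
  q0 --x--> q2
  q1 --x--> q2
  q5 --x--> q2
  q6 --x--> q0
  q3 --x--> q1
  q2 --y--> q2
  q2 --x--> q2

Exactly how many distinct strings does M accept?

The useful subgraph on states {q0, q1, q5, q6} is acyclic, so L(M) is finite; the longest accepting path visits 4 useful states, giving maximum string length 3.
Counting accepting paths from q6 by length: 1 of length 0, 2 of length 1, 1 of length 3. Total 4.

4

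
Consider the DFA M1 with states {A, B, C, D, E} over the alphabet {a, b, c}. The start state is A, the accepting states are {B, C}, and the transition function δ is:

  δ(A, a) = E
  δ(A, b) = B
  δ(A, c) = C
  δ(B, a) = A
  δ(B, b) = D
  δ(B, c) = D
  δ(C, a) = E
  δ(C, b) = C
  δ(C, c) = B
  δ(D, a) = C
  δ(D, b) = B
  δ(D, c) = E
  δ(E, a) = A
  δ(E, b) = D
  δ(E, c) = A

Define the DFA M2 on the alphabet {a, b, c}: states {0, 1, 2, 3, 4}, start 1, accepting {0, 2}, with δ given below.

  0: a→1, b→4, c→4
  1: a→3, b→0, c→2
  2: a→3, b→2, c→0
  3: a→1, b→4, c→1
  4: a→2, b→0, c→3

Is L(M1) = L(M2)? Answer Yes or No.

Exploring the product automaton M1 × M2 from the start pair (A, 1), following both machines on each input symbol, reaches 5 state pairs: (A, 1), (E, 3), (B, 0), (C, 2), (D, 4).
M1 accepts in {B, C} and M2 accepts in {0, 2}. In every reachable pair the two components are either both accepting — (B, 0), (C, 2) — or both non-accepting, so no string is accepted by exactly one of the machines: L(M1) \ L(M2) and L(M2) \ L(M1) are both empty.
Hence every string is accepted by M1 iff it is accepted by M2, and the two languages coincide.

Yes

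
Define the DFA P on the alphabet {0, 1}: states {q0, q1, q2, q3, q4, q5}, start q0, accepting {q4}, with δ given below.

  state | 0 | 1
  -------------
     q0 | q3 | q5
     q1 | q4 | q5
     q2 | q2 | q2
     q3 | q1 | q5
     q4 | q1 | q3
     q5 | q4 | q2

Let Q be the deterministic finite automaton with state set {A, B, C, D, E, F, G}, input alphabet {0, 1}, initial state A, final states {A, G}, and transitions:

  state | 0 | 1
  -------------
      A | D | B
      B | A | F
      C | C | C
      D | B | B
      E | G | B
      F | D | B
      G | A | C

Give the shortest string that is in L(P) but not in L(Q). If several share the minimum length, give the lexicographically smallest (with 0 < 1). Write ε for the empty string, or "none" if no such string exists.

0010

The string 0010 is accepted by P but not by Q.
No shorter string lies in the difference, and 0010 is the lexicographically first length-4 string in L(P) \ L(Q).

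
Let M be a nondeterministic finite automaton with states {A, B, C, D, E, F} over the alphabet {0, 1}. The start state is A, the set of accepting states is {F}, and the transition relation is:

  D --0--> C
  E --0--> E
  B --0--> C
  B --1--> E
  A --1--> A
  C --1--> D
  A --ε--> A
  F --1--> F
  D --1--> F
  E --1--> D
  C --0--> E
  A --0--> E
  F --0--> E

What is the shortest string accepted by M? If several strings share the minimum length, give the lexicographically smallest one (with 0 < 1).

011

A breadth-first search from A reaches an accepting state first via the path A → E → D → F on input 011.
No string of length < 3 is accepted (BFS exhausts all shorter strings without reaching an accepting state), and 011 is the lexicographically least accepting string of length 3.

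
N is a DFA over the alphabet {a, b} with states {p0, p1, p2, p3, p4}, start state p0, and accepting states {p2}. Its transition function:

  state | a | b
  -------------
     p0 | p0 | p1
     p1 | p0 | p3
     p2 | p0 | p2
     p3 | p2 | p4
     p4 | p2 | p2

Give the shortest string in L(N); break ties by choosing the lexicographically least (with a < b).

A breadth-first search from p0 reaches an accepting state first via the path p0 → p1 → p3 → p2 on input bba.
No string of length < 3 is accepted (BFS exhausts all shorter strings without reaching an accepting state), and bba is the lexicographically least accepting string of length 3.

bba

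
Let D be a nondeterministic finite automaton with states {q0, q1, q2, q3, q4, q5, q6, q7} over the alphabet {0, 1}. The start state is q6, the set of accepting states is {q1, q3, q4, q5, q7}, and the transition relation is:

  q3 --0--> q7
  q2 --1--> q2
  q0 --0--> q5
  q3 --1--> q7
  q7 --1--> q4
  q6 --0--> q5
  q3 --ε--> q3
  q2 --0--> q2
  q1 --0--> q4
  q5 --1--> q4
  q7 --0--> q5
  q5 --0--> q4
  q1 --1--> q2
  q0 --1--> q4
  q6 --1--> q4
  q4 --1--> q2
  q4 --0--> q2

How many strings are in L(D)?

4

The useful subgraph on states {q4, q5, q6} is acyclic, so L(D) is finite; the longest accepting path visits 3 useful states, giving maximum string length 2.
Counting accepting paths from q6 by length: 2 of length 1, 2 of length 2. Total 4.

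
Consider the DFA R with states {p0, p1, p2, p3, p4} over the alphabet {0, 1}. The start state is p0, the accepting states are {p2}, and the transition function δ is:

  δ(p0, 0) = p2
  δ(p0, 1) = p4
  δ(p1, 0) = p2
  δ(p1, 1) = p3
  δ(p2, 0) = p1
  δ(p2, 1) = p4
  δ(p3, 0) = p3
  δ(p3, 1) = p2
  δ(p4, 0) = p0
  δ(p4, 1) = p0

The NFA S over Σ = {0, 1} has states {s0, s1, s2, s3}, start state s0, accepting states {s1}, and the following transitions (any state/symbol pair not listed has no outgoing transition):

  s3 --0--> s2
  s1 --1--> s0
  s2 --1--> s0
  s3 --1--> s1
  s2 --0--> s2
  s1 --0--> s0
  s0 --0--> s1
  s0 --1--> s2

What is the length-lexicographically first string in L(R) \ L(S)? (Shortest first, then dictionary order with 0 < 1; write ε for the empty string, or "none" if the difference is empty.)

100

The string 100 is accepted by R but not by S.
No shorter string lies in the difference, and 100 is the lexicographically first length-3 string in L(R) \ L(S).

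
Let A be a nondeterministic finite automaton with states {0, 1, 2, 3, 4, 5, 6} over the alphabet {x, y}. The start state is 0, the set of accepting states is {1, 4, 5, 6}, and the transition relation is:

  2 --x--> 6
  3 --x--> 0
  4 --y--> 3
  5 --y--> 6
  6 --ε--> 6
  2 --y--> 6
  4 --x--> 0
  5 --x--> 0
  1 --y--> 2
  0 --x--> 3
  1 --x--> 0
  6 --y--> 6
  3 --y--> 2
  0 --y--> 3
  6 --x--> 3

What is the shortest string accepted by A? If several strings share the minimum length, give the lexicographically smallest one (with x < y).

xyx

A breadth-first search from 0 reaches an accepting state first via the path 0 → 3 → 2 → 6 on input xyx.
No string of length < 3 is accepted (BFS exhausts all shorter strings without reaching an accepting state), and xyx is the lexicographically least accepting string of length 3.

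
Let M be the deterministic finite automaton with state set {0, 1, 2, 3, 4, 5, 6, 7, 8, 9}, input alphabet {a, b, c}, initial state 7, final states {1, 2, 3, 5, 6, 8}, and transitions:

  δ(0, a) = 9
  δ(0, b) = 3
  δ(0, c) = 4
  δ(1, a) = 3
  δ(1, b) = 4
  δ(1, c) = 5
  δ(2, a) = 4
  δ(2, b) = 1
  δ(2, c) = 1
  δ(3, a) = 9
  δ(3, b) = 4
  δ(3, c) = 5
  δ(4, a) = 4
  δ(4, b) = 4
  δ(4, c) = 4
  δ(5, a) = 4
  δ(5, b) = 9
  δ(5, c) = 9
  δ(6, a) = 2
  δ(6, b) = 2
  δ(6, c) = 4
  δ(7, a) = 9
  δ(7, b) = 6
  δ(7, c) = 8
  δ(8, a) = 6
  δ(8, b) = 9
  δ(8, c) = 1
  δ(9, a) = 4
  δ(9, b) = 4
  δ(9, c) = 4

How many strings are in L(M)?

The useful subgraph on states {1, 2, 3, 5, 6, 7, 8} is acyclic, so L(M) is finite; the longest accepting path visits 7 useful states, giving maximum string length 6.
Counting accepting paths from 7 by length: 2 of length 1, 4 of length 2, 8 of length 3, 13 of length 4, 12 of length 5, 4 of length 6. Total 43.

43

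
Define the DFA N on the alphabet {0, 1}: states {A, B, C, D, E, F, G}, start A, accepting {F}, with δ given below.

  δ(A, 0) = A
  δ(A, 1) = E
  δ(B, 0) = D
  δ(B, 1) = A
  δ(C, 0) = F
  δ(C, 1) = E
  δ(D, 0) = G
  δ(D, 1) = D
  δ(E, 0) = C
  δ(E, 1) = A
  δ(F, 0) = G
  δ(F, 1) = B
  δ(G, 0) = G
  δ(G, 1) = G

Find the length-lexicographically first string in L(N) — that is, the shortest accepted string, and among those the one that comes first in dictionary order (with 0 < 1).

A breadth-first search from A reaches an accepting state first via the path A → E → C → F on input 100.
No string of length < 3 is accepted (BFS exhausts all shorter strings without reaching an accepting state), and 100 is the lexicographically least accepting string of length 3.

100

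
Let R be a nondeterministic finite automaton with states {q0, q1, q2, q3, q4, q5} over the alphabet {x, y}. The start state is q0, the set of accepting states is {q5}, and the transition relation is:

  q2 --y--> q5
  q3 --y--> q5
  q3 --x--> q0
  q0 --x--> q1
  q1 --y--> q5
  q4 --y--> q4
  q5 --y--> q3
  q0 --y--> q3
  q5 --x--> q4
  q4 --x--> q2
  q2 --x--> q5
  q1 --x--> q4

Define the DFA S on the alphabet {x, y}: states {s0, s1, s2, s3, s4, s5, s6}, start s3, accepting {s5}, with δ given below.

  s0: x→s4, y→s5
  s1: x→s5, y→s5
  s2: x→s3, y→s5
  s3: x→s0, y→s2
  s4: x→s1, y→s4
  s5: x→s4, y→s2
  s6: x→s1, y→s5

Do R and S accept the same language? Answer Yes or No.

Exploring the product automaton R × S from the start pair (q0, s3), following both machines on each input symbol, reaches 6 state pairs: (q0, s3), (q1, s0), (q3, s2), (q4, s4), (q5, s5), (q2, s1).
R accepts in {q5} and S accepts in {s5}. In every reachable pair the two components are either both accepting — (q5, s5) — or both non-accepting, so no string is accepted by exactly one of the machines: L(R) \ L(S) and L(S) \ L(R) are both empty.
Hence every string is accepted by R iff it is accepted by S, and the two languages coincide.

Yes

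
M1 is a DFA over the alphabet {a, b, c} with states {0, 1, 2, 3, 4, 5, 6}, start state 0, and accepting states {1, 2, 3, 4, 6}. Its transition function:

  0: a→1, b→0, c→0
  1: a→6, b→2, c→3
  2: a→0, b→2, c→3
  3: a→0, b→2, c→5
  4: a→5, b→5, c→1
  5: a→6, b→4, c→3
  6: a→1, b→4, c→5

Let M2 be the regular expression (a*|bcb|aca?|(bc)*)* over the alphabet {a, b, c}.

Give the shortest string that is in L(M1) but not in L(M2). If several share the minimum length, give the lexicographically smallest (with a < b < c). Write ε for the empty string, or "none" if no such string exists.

ab

The string ab is accepted by M1 but not by M2.
No shorter string lies in the difference, and ab is the lexicographically first length-2 string in L(M1) \ L(M2).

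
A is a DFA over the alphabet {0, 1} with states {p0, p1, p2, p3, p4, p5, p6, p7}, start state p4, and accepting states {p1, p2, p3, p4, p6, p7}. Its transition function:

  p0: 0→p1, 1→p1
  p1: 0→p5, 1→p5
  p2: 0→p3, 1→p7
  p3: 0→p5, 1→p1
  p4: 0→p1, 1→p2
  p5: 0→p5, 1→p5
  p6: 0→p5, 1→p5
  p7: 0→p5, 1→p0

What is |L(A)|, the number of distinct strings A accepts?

The useful subgraph on states {p0, p1, p2, p3, p4, p7} is acyclic, so L(A) is finite; the longest accepting path visits 5 useful states, giving maximum string length 4.
Counting accepting paths from p4 by length: 1 of length 0, 2 of length 1, 2 of length 2, 1 of length 3, 2 of length 4. Total 8.

8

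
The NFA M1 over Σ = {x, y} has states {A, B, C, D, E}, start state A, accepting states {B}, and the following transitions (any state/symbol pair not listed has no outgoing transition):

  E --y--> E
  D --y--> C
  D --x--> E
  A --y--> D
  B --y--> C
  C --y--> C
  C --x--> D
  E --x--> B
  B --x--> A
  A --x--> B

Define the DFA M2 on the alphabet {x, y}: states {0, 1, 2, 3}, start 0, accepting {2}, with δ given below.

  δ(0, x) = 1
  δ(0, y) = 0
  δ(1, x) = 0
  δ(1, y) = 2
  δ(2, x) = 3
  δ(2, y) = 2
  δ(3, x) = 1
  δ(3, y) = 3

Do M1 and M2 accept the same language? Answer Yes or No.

No

The string x is accepted by M1 but rejected by M2.
So L(M1) ≠ L(M2).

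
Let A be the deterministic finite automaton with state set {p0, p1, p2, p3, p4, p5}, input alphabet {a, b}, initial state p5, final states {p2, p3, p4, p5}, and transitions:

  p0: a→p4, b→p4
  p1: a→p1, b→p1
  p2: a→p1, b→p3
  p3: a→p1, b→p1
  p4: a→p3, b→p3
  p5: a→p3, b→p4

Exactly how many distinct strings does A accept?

The useful subgraph on states {p3, p4, p5} is acyclic, so L(A) is finite; the longest accepting path visits 3 useful states, giving maximum string length 2.
Counting accepting paths from p5 by length: 1 of length 0, 2 of length 1, 2 of length 2. Total 5.

5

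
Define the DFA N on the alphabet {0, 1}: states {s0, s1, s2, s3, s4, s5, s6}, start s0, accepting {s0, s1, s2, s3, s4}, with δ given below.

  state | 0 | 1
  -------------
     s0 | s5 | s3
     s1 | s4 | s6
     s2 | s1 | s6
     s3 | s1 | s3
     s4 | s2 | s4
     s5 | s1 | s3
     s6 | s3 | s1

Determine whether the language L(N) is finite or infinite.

infinite

State s1 is reachable from the start and can reach an accepting state, and it lies on the cycle s1 → s4 → s2 → s1.
Traversing that cycle any number of times yields accepted strings of unbounded length, so the language is infinite.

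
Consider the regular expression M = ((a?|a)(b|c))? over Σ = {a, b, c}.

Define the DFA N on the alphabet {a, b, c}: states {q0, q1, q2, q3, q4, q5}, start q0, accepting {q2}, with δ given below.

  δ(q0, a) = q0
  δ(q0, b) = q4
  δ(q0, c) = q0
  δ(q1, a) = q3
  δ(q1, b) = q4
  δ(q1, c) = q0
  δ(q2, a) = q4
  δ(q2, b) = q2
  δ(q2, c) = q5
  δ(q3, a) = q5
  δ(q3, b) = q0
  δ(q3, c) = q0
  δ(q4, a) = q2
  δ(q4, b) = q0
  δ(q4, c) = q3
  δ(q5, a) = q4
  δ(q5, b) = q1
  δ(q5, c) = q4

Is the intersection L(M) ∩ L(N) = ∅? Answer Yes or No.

Yes

Converting the expression M to a DFA (subset construction, then merging equivalent states) gives the minimal DFA with states {m0, m1, m2, m3}, start state m0, accepting states {m0, m2} and transitions m0: a→m1, b→m2, c→m2; m1: a→m3, b→m2, c→m2; m2: a→m3, b→m3, c→m3; m3: a→m3, b→m3, c→m3.
Exploring the product automaton M × N from the start pair (m0, q0), following both machines on each input symbol, reaches 10 state pairs: (m0, q0), (m1, q0), (m2, q4), (m2, q0), (m3, q0), (m3, q2), (m3, q3), (m3, q4), (m3, q5), (m3, q1).
M accepts in {m0, m2} and N accepts in {q2}; no reachable pair has both components accepting, so no string drives both machines to acceptance simultaneously and L(M) ∩ L(N) = ∅.
So no string is accepted by both, and the intersection is empty.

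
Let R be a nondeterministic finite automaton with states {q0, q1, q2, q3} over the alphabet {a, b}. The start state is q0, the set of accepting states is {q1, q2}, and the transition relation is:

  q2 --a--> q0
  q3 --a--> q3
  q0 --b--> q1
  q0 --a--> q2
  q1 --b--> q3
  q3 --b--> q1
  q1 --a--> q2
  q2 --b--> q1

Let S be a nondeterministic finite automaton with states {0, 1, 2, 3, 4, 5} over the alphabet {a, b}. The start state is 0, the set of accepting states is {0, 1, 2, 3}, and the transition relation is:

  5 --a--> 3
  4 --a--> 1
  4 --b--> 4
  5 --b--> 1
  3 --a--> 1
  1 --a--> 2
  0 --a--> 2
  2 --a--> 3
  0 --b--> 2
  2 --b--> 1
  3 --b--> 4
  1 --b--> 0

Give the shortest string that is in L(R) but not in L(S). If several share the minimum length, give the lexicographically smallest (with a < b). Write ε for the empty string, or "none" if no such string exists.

The string aab is accepted by R but not by S.
No shorter string lies in the difference, and aab is the lexicographically first length-3 string in L(R) \ L(S).

aab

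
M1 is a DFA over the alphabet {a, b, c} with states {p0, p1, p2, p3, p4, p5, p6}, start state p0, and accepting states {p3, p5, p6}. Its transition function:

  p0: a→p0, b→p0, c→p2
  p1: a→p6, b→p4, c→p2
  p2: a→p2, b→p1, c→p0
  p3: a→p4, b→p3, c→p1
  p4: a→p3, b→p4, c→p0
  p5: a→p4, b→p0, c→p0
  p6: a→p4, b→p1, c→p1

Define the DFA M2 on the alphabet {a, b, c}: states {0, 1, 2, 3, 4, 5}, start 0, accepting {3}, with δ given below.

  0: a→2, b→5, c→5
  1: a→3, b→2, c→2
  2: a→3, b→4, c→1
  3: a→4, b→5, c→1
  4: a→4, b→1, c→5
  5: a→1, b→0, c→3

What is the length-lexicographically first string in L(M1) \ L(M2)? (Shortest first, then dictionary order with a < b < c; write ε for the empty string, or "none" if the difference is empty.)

cba

The string cba is accepted by M1 but not by M2.
No shorter string lies in the difference, and cba is the lexicographically first length-3 string in L(M1) \ L(M2).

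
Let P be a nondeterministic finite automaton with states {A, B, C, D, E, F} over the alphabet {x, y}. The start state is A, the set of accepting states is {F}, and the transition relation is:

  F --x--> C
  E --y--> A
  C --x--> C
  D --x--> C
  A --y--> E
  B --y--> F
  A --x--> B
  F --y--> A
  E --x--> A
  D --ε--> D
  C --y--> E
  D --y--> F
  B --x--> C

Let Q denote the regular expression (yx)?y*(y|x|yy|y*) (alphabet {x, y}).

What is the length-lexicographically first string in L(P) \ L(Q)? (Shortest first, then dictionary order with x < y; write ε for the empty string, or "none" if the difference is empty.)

xy

The string xy is accepted by P but not by Q.
No shorter string lies in the difference, and xy is the lexicographically first length-2 string in L(P) \ L(Q).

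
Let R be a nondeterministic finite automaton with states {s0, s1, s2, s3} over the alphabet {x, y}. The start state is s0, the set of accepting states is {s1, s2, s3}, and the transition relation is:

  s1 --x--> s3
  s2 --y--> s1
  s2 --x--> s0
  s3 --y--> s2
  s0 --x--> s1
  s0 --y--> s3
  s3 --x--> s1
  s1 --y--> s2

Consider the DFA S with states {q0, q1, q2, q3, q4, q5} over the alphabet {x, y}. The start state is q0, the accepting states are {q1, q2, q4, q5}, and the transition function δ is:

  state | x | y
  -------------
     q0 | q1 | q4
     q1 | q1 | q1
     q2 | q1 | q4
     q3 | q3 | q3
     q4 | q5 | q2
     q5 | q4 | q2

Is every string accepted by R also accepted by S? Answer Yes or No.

Yes

Exploring the product automaton R × S from the start pair (s0, q0), following both machines on each input symbol, reaches 10 state pairs: (s0, q0), (s1, q1), (s3, q4), (s3, q1), (s2, q1), (s1, q5), (s2, q2), (s0, q1), (s1, q4), (s3, q5).
R accepts in {s1, s2, s3} and S accepts in {q1, q2, q4, q5}. The reachable pairs whose R-component is accepting are (s1, q1), (s3, q4), (s3, q1), (s2, q1), (s1, q5), (s2, q2), (s1, q4), (s3, q5); in each of them the S-component is accepting too, so the product for L(R) \ L(S) (R-component accepting, S-component rejecting) has no reachable accepting pair and the difference is empty.
Hence every string in L(R) is also in L(S).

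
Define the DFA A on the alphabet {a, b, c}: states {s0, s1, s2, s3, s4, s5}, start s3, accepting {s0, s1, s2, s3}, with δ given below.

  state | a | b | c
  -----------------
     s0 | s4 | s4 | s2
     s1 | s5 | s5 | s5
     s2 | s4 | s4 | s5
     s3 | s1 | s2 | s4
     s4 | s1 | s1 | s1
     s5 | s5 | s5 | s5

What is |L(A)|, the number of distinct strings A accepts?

The useful subgraph on states {s1, s2, s3, s4} is acyclic, so L(A) is finite; the longest accepting path visits 4 useful states, giving maximum string length 3.
Counting accepting paths from s3 by length: 1 of length 0, 2 of length 1, 3 of length 2, 6 of length 3. Total 12.

12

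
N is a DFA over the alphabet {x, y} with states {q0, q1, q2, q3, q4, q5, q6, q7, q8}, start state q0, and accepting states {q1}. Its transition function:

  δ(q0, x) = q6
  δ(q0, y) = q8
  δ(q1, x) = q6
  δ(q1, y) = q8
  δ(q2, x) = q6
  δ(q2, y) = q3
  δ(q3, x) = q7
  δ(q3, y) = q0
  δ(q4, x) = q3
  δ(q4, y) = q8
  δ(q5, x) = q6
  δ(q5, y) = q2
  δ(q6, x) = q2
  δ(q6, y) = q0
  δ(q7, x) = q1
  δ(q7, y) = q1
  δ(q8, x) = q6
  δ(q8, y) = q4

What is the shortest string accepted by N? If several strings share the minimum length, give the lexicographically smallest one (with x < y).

xxyxx

A breadth-first search from q0 reaches an accepting state first via the path q0 → q6 → q2 → q3 → q7 → q1 on input xxyxx.
No string of length < 5 is accepted (BFS exhausts all shorter strings without reaching an accepting state), and xxyxx is the lexicographically least accepting string of length 5.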